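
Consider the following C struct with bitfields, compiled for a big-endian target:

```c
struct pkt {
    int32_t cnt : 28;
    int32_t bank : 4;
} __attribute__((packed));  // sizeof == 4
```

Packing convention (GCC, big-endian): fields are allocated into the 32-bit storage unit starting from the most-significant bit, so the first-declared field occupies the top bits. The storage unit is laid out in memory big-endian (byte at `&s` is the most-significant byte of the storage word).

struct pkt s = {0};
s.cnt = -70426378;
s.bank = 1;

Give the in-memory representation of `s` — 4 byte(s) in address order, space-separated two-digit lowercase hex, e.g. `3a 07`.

cnt (28b) val=-70426378 bits=0xbcd60f6 at bit 4: 0xbcd60f60
bank (4b) val=1 bits=0x1 at bit 0: 0xbcd60f61
word = 0xbcd60f61 → big-endian bytes:
  [0]=0xbc  [1]=0xd6  [2]=0x0f  [3]=0x61

bc d6 0f 61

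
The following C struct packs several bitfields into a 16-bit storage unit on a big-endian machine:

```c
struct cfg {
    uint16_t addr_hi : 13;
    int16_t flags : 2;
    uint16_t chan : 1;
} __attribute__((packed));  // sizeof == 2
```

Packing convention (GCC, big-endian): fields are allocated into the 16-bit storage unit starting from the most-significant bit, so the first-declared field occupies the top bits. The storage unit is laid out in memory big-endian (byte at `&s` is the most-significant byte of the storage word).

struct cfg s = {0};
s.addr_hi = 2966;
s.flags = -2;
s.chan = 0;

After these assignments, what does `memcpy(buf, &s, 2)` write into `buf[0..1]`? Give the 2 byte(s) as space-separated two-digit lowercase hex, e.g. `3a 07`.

5c b4

addr_hi (13b) val=2966 bits=0xb96 at bit 3: 0x5cb0
flags (2b) val=-2 bits=0x2 at bit 1: 0x5cb4
chan (1b) val=0 bits=0x0 at bit 0: 0x5cb4
word = 0x5cb4 → big-endian bytes:
  [0]=0x5c  [1]=0xb4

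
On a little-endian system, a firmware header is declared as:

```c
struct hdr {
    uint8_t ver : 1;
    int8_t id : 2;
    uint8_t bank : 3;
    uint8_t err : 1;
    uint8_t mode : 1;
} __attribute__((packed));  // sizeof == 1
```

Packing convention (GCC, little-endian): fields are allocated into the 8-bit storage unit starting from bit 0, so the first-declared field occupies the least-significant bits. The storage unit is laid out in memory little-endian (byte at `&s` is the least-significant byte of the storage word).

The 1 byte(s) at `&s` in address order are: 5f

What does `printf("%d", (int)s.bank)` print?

[0]=0x5f (little-endian) → word 0x5f
ver [0+:1] = (word>>0) & 0x1 = 1
id [1+:2] = (word>>1) & 0x3 = 3
bank [3+:3] = (word>>3) & 0x7 = 3  ←
err [6+:1] = (word>>6) & 0x1 = 1
mode [7+:1] = (word>>7) & 0x1 = 0

3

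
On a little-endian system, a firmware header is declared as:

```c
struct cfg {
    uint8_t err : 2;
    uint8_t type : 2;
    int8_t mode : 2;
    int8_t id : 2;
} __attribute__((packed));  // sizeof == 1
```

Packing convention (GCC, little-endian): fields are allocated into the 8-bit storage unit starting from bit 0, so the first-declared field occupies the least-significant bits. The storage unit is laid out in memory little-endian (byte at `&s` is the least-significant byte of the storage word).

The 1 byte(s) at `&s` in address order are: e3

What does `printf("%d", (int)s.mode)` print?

[0]=0xe3 (little-endian) → word 0xe3
err:2 @ bit 0 → (0xe3>>0)&0x3 = 0x3
type:2 @ bit 2 → (0xe3>>2)&0x3 = 0x0
mode:2 @ bit 4 → (0xe3>>4)&0x3 = 0x2  ←
id:2 @ bit 6 → (0xe3>>6)&0x3 = 0x3
mode signed 2b, MSB=1: 2 - 4 = -2

-2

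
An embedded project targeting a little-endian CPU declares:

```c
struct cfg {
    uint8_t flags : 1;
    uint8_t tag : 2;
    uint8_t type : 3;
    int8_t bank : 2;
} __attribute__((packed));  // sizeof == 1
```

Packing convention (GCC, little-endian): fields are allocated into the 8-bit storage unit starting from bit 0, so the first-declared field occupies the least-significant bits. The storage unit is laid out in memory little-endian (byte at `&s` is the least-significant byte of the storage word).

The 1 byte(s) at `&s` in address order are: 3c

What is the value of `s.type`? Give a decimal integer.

7

[0]=0x3c (little-endian) → word 0x3c
flags:1 @ bit 0 → (0x3c>>0)&0x1 = 0x0
tag:2 @ bit 1 → (0x3c>>1)&0x3 = 0x2
type:3 @ bit 3 → (0x3c>>3)&0x7 = 0x7  ←
bank:2 @ bit 6 → (0x3c>>6)&0x3 = 0x0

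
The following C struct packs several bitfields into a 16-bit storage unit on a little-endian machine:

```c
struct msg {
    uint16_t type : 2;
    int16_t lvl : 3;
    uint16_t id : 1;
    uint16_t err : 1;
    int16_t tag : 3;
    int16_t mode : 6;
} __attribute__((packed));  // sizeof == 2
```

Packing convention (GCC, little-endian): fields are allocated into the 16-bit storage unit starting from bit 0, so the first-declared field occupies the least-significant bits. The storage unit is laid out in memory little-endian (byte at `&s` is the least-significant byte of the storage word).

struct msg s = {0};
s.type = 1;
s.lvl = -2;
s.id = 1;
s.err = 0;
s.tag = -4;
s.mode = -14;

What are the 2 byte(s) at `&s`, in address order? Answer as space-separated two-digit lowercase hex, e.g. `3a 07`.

39 ca

type:2 = 1 → 0x1 << 0 → word 0x0001
lvl:3 = -2 → 0x6 << 2 → word 0x0019
id:1 = 1 → 0x1 << 5 → word 0x0039
err:1 = 0 → 0x0 << 6 → word 0x0039
tag:3 = -4 → 0x4 << 7 → word 0x0239
mode:6 = -14 → 0x32 << 10 → word 0xca39
word = 0xca39 → little-endian bytes:
  [0]=0x39  [1]=0xca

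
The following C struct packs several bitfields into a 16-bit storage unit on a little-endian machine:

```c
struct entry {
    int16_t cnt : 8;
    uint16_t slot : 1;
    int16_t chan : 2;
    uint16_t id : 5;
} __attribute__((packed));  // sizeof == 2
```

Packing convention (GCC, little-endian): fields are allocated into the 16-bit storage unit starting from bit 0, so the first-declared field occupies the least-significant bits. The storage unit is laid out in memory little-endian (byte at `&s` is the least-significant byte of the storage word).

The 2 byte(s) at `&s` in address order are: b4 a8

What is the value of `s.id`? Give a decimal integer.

21

[0]=0xb4 [1]=0xa8 (little-endian) → word 0xa8b4
cnt [0+:8] = (word>>0) & 0xff = 180
slot [8+:1] = (word>>8) & 0x1 = 0
chan [9+:2] = (word>>9) & 0x3 = 0
id [11+:5] = (word>>11) & 0x1f = 21  ←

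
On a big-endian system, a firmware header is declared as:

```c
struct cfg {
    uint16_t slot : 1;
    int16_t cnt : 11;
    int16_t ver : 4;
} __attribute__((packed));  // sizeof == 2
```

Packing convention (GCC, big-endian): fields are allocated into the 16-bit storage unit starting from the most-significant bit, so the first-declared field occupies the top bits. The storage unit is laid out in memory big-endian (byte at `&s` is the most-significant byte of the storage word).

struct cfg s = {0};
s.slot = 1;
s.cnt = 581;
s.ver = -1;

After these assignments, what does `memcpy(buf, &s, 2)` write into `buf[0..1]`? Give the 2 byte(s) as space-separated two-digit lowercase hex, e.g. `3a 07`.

a4 5f

[15+:1] slot=1 & 0x1 = 0x1; word=0x8000
[4+:11] cnt=581 & 0x7ff = 0x245; word=0xa450
[0+:4] ver=-1 & 0xf = 0xf; word=0xa45f
word = 0xa45f → big-endian bytes:
  [0]=0xa4  [1]=0x5f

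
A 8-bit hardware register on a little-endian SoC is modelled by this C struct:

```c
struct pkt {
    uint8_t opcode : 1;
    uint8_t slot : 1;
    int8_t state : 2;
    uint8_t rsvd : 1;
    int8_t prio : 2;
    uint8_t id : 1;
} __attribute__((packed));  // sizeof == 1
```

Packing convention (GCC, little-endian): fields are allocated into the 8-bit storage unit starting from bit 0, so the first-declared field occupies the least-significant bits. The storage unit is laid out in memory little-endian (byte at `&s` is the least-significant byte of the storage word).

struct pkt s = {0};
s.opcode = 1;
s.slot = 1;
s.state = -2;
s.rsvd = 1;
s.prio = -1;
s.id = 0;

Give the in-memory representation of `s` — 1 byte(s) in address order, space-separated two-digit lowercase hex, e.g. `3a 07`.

7b

opcode:1 = 1 → 0x1 << 0 → word 0x01
slot:1 = 1 → 0x1 << 1 → word 0x03
state:2 = -2 → 0x2 << 2 → word 0x0b
rsvd:1 = 1 → 0x1 << 4 → word 0x1b
prio:2 = -1 → 0x3 << 5 → word 0x7b
id:1 = 0 → 0x0 << 7 → word 0x7b
word = 0x7b → little-endian bytes:
  [0]=0x7b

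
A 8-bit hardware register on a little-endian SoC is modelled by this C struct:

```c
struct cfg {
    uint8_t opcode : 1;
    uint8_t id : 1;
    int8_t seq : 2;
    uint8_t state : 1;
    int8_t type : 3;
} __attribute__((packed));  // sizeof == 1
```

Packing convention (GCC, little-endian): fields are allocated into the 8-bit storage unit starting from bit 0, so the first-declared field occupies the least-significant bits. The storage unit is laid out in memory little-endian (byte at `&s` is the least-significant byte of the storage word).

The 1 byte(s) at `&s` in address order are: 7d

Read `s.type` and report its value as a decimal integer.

3

[0]=0x7d (little-endian) → word 0x7d
opcode [0+:1] = (word>>0) & 0x1 = 1
id [1+:1] = (word>>1) & 0x1 = 0
seq [2+:2] = (word>>2) & 0x3 = 3
state [4+:1] = (word>>4) & 0x1 = 1
type [5+:3] = (word>>5) & 0x7 = 3  ←
type signed 3b, MSB=0: value = 3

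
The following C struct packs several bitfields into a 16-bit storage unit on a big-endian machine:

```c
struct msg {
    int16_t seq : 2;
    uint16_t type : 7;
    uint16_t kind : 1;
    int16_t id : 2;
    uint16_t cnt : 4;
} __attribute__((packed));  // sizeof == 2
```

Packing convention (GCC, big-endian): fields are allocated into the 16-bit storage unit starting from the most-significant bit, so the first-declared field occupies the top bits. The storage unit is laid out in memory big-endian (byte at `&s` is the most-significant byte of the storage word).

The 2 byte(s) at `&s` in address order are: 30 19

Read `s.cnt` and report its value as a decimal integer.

[0]=0x30 [1]=0x19 (big-endian) → word 0x3019
seq [14+:2] = (word>>14) & 0x3 = 0
type [7+:7] = (word>>7) & 0x7f = 96
kind [6+:1] = (word>>6) & 0x1 = 0
id [4+:2] = (word>>4) & 0x3 = 1
cnt [0+:4] = (word>>0) & 0xf = 9  ←

9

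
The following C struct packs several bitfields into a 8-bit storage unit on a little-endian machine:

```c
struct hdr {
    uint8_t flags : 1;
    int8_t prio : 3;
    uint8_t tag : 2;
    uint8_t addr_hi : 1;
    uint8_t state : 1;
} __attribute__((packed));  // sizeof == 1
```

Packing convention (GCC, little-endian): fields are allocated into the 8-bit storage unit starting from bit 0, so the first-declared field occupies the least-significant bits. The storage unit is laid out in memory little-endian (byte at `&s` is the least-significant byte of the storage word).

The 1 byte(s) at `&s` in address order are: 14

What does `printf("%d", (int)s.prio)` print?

2

[0]=0x14 (little-endian) → word 0x14
flags:1 @ bit 0 → (0x14>>0)&0x1 = 0x0
prio:3 @ bit 1 → (0x14>>1)&0x7 = 0x2  ←
tag:2 @ bit 4 → (0x14>>4)&0x3 = 0x1
addr_hi:1 @ bit 6 → (0x14>>6)&0x1 = 0x0
state:1 @ bit 7 → (0x14>>7)&0x1 = 0x0
prio signed 3b, MSB=0: value = 2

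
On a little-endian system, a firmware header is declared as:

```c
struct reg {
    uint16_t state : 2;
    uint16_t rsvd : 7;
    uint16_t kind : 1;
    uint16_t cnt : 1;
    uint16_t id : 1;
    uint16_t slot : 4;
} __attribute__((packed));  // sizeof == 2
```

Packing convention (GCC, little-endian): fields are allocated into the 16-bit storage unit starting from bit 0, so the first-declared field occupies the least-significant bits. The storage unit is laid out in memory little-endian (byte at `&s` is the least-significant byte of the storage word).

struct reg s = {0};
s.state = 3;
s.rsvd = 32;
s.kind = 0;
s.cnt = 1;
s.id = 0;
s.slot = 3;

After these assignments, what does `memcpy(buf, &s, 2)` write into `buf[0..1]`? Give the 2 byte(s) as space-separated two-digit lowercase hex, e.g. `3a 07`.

83 34

state (2b) val=3 bits=0x3 at bit 0: 0x0003
rsvd (7b) val=32 bits=0x20 at bit 2: 0x0083
kind (1b) val=0 bits=0x0 at bit 9: 0x0083
cnt (1b) val=1 bits=0x1 at bit 10: 0x0483
id (1b) val=0 bits=0x0 at bit 11: 0x0483
slot (4b) val=3 bits=0x3 at bit 12: 0x3483
word = 0x3483 → little-endian bytes:
  [0]=0x83  [1]=0x34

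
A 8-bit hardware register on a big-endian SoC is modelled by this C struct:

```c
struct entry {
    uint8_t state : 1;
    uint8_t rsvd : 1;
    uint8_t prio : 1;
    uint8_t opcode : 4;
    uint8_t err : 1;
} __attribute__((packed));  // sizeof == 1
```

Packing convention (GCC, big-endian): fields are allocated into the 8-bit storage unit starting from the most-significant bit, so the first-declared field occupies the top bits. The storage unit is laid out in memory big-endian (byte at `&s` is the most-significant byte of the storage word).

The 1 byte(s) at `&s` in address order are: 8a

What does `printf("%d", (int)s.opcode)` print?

5

[0]=0x8a (big-endian) → word 0x8a
state:1 @ bit 7 → (0x8a>>7)&0x1 = 0x1
rsvd:1 @ bit 6 → (0x8a>>6)&0x1 = 0x0
prio:1 @ bit 5 → (0x8a>>5)&0x1 = 0x0
opcode:4 @ bit 1 → (0x8a>>1)&0xf = 0x5  ←
err:1 @ bit 0 → (0x8a>>0)&0x1 = 0x0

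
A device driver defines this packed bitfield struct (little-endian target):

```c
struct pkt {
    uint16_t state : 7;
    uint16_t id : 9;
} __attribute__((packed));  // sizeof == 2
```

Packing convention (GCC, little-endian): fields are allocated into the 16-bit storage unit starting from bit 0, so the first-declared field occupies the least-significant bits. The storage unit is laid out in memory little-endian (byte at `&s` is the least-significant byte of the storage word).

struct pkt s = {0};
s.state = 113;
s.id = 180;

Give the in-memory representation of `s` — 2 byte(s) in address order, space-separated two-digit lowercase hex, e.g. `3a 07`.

71 5a

state:7 = 113 → 0x71 << 0 → word 0x0071
id:9 = 180 → 0xb4 << 7 → word 0x5a71
word = 0x5a71 → little-endian bytes:
  [0]=0x71  [1]=0x5a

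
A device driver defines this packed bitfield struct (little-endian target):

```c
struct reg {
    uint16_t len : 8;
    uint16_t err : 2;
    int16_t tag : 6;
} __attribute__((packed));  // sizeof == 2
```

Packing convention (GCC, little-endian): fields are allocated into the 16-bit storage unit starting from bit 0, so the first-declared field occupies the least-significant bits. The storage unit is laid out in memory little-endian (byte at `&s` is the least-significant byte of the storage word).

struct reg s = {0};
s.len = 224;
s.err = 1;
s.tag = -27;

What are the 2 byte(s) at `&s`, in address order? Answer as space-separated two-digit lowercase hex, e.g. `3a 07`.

len (8b) val=224 bits=0xe0 at bit 0: 0x00e0
err (2b) val=1 bits=0x1 at bit 8: 0x01e0
tag (6b) val=-27 bits=0x25 at bit 10: 0x95e0
word = 0x95e0 → little-endian bytes:
  [0]=0xe0  [1]=0x95

e0 95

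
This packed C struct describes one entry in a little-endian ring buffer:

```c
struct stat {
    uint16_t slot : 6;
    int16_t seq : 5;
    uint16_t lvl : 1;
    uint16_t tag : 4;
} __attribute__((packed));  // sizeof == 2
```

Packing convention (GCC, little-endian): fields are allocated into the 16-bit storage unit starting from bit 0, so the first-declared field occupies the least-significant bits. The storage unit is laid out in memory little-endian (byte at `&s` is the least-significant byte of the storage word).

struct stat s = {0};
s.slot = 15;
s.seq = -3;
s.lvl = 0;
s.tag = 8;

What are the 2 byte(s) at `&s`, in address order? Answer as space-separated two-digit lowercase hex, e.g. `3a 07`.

4f 87

[0+:6] slot=15 & 0x3f = 0xf; word=0x000f
[6+:5] seq=-3 & 0x1f = 0x1d; word=0x074f
[11+:1] lvl=0 & 0x1 = 0x0; word=0x074f
[12+:4] tag=8 & 0xf = 0x8; word=0x874f
word = 0x874f → little-endian bytes:
  [0]=0x4f  [1]=0x87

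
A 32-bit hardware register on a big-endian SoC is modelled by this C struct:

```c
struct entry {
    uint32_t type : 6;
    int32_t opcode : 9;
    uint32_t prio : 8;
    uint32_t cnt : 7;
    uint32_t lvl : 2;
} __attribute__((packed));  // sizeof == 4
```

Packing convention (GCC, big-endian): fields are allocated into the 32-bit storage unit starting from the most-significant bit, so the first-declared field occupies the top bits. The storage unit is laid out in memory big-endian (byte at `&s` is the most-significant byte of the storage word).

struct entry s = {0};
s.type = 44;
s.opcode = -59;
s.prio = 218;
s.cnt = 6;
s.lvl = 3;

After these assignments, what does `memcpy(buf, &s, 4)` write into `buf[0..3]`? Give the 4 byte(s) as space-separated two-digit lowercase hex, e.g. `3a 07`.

type:6 = 44 → 0x2c << 26 → word 0xb0000000
opcode:9 = -59 → 0x1c5 << 17 → word 0xb38a0000
prio:8 = 218 → 0xda << 9 → word 0xb38bb400
cnt:7 = 6 → 0x6 << 2 → word 0xb38bb418
lvl:2 = 3 → 0x3 << 0 → word 0xb38bb41b
word = 0xb38bb41b → big-endian bytes:
  [0]=0xb3  [1]=0x8b  [2]=0xb4  [3]=0x1b

b3 8b b4 1b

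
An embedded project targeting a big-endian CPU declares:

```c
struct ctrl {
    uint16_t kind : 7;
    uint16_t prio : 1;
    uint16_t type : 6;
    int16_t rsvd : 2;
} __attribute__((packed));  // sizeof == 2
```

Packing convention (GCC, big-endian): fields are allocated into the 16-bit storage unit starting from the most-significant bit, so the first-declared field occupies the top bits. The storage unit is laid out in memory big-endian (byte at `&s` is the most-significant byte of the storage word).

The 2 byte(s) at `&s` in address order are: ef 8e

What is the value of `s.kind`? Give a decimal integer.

119

[0]=0xef [1]=0x8e (big-endian) → word 0xef8e
kind:7 @ bit 9 → (0xef8e>>9)&0x7f = 0x77  ←
prio:1 @ bit 8 → (0xef8e>>8)&0x1 = 0x1
type:6 @ bit 2 → (0xef8e>>2)&0x3f = 0x23
rsvd:2 @ bit 0 → (0xef8e>>0)&0x3 = 0x2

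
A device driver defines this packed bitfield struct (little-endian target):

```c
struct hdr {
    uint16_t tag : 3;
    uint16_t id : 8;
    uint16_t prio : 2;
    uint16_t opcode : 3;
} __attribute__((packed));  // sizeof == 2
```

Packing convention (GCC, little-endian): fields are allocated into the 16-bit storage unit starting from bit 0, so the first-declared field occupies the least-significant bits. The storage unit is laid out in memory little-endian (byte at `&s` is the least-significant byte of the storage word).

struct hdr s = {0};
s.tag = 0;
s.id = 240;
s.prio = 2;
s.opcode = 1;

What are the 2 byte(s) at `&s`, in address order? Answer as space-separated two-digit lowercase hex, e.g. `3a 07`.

[0+:3] tag=0 & 0x7 = 0x0; word=0x0000
[3+:8] id=240 & 0xff = 0xf0; word=0x0780
[11+:2] prio=2 & 0x3 = 0x2; word=0x1780
[13+:3] opcode=1 & 0x7 = 0x1; word=0x3780
word = 0x3780 → little-endian bytes:
  [0]=0x80  [1]=0x37

80 37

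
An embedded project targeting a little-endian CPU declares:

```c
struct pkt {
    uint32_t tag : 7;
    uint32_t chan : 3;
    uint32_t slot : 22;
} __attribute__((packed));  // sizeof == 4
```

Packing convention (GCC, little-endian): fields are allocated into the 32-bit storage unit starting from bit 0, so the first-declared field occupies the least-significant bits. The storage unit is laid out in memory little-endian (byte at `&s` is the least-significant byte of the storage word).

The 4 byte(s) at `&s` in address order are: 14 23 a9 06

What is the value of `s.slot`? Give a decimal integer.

109128

[0]=0x14 [1]=0x23 [2]=0xa9 [3]=0x06 (little-endian) → word 0x06a92314
tag:7 @ bit 0 → (0x06a92314>>0)&0x7f = 0x14
chan:3 @ bit 7 → (0x06a92314>>7)&0x7 = 0x6
slot:22 @ bit 10 → (0x06a92314>>10)&0x3fffff = 0x1aa48  ←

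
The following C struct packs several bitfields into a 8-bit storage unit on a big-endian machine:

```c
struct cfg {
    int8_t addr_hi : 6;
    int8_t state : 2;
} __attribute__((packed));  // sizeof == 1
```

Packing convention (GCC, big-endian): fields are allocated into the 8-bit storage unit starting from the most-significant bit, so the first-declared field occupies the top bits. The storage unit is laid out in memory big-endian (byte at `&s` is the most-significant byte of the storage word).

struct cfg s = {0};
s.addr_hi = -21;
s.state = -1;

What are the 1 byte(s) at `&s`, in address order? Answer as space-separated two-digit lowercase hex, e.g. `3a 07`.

[2+:6] addr_hi=-21 & 0x3f = 0x2b; word=0xac
[0+:2] state=-1 & 0x3 = 0x3; word=0xaf
word = 0xaf → big-endian bytes:
  [0]=0xaf

af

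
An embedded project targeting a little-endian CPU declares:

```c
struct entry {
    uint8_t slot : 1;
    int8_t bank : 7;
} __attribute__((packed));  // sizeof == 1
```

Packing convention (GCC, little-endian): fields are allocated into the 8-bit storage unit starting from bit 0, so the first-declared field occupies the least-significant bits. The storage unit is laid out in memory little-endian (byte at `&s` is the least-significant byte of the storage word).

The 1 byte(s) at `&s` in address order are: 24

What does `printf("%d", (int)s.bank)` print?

[0]=0x24 (little-endian) → word 0x24
slot:1 @ bit 0 → (0x24>>0)&0x1 = 0x0
bank:7 @ bit 1 → (0x24>>1)&0x7f = 0x12  ←
bank signed 7b, MSB=0: value = 18

18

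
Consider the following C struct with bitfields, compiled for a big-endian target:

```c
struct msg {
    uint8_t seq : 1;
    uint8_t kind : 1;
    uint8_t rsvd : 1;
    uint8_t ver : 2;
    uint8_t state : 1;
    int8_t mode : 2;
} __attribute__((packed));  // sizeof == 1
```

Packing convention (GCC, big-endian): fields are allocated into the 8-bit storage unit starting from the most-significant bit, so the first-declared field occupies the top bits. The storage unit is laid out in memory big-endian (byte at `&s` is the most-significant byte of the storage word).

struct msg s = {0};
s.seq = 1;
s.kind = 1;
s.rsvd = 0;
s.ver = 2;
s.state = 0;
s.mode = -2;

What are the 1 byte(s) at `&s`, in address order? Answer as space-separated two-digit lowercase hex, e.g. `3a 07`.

d2

seq (1b) val=1 bits=0x1 at bit 7: 0x80
kind (1b) val=1 bits=0x1 at bit 6: 0xc0
rsvd (1b) val=0 bits=0x0 at bit 5: 0xc0
ver (2b) val=2 bits=0x2 at bit 3: 0xd0
state (1b) val=0 bits=0x0 at bit 2: 0xd0
mode (2b) val=-2 bits=0x2 at bit 0: 0xd2
word = 0xd2 → big-endian bytes:
  [0]=0xd2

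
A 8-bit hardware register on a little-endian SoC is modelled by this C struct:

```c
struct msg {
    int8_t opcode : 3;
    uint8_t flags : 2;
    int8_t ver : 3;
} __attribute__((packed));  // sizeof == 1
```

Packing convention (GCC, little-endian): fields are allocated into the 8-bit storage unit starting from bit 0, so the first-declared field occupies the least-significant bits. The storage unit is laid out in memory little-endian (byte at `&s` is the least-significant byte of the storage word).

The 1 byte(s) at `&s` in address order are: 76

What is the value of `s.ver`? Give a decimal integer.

3

[0]=0x76 (little-endian) → word 0x76
opcode [0+:3] = (word>>0) & 0x7 = 6
flags [3+:2] = (word>>3) & 0x3 = 2
ver [5+:3] = (word>>5) & 0x7 = 3  ←
ver signed 3b, MSB=0: value = 3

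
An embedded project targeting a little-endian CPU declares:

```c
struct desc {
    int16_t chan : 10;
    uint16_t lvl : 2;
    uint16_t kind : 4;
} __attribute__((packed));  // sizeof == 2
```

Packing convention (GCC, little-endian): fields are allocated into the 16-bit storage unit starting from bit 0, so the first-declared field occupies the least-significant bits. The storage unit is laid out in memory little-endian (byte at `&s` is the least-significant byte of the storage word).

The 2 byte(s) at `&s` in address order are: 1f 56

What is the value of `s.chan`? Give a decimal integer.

-481

[0]=0x1f [1]=0x56 (little-endian) → word 0x561f
chan:10 @ bit 0 → (0x561f>>0)&0x3ff = 0x21f  ←
lvl:2 @ bit 10 → (0x561f>>10)&0x3 = 0x1
kind:4 @ bit 12 → (0x561f>>12)&0xf = 0x5
chan signed 10b, MSB=1: 543 - 1024 = -481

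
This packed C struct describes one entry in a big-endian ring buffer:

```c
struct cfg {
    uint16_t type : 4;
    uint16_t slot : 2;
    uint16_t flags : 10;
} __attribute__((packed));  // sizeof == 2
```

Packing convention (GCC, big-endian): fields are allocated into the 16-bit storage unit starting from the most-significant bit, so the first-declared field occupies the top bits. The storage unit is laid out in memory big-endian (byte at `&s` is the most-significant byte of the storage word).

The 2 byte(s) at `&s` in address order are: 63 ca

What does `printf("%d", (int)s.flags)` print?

[0]=0x63 [1]=0xca (big-endian) → word 0x63ca
type [12+:4] = (word>>12) & 0xf = 6
slot [10+:2] = (word>>10) & 0x3 = 0
flags [0+:10] = (word>>0) & 0x3ff = 970  ←

970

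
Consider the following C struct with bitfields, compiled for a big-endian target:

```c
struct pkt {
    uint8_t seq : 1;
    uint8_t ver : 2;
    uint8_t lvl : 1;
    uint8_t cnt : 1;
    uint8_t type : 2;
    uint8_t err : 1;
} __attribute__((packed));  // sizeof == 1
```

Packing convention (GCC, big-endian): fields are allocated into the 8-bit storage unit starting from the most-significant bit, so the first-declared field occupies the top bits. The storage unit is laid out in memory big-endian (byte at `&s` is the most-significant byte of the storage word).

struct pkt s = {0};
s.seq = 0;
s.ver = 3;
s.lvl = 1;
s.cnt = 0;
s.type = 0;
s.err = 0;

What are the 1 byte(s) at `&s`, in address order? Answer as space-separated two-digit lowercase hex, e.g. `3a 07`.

seq (1b) val=0 bits=0x0 at bit 7: 0x00
ver (2b) val=3 bits=0x3 at bit 5: 0x60
lvl (1b) val=1 bits=0x1 at bit 4: 0x70
cnt (1b) val=0 bits=0x0 at bit 3: 0x70
type (2b) val=0 bits=0x0 at bit 1: 0x70
err (1b) val=0 bits=0x0 at bit 0: 0x70
word = 0x70 → big-endian bytes:
  [0]=0x70

70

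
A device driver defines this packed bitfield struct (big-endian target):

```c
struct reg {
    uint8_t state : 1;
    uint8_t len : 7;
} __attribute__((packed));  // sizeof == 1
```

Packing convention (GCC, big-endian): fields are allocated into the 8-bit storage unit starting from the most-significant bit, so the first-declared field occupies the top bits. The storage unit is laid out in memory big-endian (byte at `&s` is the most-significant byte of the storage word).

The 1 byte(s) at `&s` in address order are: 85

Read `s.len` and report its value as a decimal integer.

5

[0]=0x85 (big-endian) → word 0x85
state:1 @ bit 7 → (0x85>>7)&0x1 = 0x1
len:7 @ bit 0 → (0x85>>0)&0x7f = 0x5  ←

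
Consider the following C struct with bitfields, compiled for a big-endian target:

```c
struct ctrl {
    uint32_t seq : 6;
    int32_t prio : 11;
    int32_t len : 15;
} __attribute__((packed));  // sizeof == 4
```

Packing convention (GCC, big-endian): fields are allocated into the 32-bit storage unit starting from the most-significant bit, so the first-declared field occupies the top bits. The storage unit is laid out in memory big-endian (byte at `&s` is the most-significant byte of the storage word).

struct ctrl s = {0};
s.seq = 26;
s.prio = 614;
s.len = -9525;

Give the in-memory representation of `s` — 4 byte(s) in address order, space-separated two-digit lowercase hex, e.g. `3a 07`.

69 33 5a cb

seq:6 = 26 → 0x1a << 26 → word 0x68000000
prio:11 = 614 → 0x266 << 15 → word 0x69330000
len:15 = -9525 → 0x5acb << 0 → word 0x69335acb
word = 0x69335acb → big-endian bytes:
  [0]=0x69  [1]=0x33  [2]=0x5a  [3]=0xcb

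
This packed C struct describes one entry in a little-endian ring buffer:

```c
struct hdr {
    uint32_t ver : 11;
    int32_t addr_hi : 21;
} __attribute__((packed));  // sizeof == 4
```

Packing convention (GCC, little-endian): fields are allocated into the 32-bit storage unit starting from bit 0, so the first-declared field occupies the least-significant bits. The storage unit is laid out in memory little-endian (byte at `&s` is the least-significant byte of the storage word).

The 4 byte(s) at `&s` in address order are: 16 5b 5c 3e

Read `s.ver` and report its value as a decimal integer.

790

[0]=0x16 [1]=0x5b [2]=0x5c [3]=0x3e (little-endian) → word 0x3e5c5b16
ver:11 @ bit 0 → (0x3e5c5b16>>0)&0x7ff = 0x316  ←
addr_hi:21 @ bit 11 → (0x3e5c5b16>>11)&0x1fffff = 0x7cb8b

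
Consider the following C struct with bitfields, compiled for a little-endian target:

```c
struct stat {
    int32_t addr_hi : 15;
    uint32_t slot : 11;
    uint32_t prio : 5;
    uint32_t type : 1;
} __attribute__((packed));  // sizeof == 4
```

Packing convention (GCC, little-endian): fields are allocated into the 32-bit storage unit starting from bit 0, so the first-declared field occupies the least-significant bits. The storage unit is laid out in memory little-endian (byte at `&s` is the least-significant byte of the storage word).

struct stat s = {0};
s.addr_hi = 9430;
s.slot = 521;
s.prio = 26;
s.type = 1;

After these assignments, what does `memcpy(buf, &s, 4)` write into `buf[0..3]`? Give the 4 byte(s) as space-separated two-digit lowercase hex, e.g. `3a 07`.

d6 a4 04 e9

[0+:15] addr_hi=9430 & 0x7fff = 0x24d6; word=0x000024d6
[15+:11] slot=521 & 0x7ff = 0x209; word=0x0104a4d6
[26+:5] prio=26 & 0x1f = 0x1a; word=0x6904a4d6
[31+:1] type=1 & 0x1 = 0x1; word=0xe904a4d6
word = 0xe904a4d6 → little-endian bytes:
  [0]=0xd6  [1]=0xa4  [2]=0x04  [3]=0xe9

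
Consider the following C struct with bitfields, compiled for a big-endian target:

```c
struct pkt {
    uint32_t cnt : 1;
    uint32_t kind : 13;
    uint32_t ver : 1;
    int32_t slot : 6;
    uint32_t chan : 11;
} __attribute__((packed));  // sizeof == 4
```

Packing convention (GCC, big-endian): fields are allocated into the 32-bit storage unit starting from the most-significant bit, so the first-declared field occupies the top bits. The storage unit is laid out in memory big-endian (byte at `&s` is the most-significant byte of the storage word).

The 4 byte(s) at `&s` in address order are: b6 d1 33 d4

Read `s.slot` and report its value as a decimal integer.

[0]=0xb6 [1]=0xd1 [2]=0x33 [3]=0xd4 (big-endian) → word 0xb6d133d4
cnt [31+:1] = (word>>31) & 0x1 = 1
kind [18+:13] = (word>>18) & 0x1fff = 3508
ver [17+:1] = (word>>17) & 0x1 = 0
slot [11+:6] = (word>>11) & 0x3f = 38  ←
chan [0+:11] = (word>>0) & 0x7ff = 980
slot signed 6b, MSB=1: 38 - 64 = -26

-26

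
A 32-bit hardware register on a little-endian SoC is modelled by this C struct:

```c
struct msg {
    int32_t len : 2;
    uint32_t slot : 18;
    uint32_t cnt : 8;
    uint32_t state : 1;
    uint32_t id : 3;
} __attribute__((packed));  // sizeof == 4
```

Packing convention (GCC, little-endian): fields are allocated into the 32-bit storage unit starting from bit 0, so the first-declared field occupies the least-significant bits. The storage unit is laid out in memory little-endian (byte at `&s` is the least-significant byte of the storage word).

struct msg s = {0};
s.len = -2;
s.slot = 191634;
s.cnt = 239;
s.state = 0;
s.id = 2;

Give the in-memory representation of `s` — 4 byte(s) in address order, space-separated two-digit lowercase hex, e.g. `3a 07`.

4a b2 fb 4e

[0+:2] len=-2 & 0x3 = 0x2; word=0x00000002
[2+:18] slot=191634 & 0x3ffff = 0x2ec92; word=0x000bb24a
[20+:8] cnt=239 & 0xff = 0xef; word=0x0efbb24a
[28+:1] state=0 & 0x1 = 0x0; word=0x0efbb24a
[29+:3] id=2 & 0x7 = 0x2; word=0x4efbb24a
word = 0x4efbb24a → little-endian bytes:
  [0]=0x4a  [1]=0xb2  [2]=0xfb  [3]=0x4e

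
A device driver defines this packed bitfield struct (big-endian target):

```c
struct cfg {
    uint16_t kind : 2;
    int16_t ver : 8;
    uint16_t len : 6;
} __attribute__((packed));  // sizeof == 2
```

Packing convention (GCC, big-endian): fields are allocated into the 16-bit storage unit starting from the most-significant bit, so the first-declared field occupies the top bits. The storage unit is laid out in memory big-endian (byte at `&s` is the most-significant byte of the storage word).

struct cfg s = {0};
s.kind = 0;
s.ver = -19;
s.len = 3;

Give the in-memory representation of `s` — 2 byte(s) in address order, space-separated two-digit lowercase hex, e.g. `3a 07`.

3b 43

kind (2b) val=0 bits=0x0 at bit 14: 0x0000
ver (8b) val=-19 bits=0xed at bit 6: 0x3b40
len (6b) val=3 bits=0x3 at bit 0: 0x3b43
word = 0x3b43 → big-endian bytes:
  [0]=0x3b  [1]=0x43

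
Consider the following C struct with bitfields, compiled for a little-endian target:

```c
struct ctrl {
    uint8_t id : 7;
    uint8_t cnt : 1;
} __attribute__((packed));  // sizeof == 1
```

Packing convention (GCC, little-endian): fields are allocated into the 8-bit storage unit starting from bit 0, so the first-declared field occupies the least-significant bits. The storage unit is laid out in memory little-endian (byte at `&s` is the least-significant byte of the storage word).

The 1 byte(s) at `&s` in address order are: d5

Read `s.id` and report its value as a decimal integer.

[0]=0xd5 (little-endian) → word 0xd5
id [0+:7] = (word>>0) & 0x7f = 85  ←
cnt [7+:1] = (word>>7) & 0x1 = 1

85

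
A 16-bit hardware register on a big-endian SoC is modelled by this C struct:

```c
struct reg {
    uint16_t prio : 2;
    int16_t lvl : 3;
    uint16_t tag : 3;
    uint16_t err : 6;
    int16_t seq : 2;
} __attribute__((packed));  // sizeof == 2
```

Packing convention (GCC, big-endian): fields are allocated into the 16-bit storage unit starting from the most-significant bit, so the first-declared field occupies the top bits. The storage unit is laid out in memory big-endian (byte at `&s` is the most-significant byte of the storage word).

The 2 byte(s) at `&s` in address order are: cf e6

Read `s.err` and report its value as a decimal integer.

57

[0]=0xcf [1]=0xe6 (big-endian) → word 0xcfe6
prio [14+:2] = (word>>14) & 0x3 = 3
lvl [11+:3] = (word>>11) & 0x7 = 1
tag [8+:3] = (word>>8) & 0x7 = 7
err [2+:6] = (word>>2) & 0x3f = 57  ←
seq [0+:2] = (word>>0) & 0x3 = 2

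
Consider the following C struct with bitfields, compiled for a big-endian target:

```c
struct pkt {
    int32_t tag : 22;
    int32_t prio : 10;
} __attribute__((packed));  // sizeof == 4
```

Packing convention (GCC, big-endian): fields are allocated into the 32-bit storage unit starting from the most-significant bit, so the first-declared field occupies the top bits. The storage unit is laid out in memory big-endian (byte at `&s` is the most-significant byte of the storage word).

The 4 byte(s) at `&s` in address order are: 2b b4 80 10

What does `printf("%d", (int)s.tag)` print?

716064

[0]=0x2b [1]=0xb4 [2]=0x80 [3]=0x10 (big-endian) → word 0x2bb48010
tag [10+:22] = (word>>10) & 0x3fffff = 716064  ←
prio [0+:10] = (word>>0) & 0x3ff = 16
tag signed 22b, MSB=0: value = 716064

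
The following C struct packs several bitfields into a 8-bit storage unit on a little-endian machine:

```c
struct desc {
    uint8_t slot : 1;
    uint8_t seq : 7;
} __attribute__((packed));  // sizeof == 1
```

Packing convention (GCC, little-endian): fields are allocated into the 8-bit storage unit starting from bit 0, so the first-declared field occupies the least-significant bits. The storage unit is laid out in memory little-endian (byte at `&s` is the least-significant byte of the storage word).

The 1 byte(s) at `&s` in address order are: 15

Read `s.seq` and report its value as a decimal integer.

10

[0]=0x15 (little-endian) → word 0x15
slot [0+:1] = (word>>0) & 0x1 = 1
seq [1+:7] = (word>>1) & 0x7f = 10  ←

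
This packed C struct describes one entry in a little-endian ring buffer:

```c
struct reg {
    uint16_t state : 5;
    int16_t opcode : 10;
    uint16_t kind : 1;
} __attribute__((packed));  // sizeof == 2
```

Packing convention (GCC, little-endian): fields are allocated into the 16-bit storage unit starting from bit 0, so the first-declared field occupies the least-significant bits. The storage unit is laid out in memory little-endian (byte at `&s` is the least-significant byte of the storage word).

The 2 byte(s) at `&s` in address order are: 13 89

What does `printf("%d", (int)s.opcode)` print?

[0]=0x13 [1]=0x89 (little-endian) → word 0x8913
state:5 @ bit 0 → (0x8913>>0)&0x1f = 0x13
opcode:10 @ bit 5 → (0x8913>>5)&0x3ff = 0x48  ←
kind:1 @ bit 15 → (0x8913>>15)&0x1 = 0x1
opcode signed 10b, MSB=0: value = 72

72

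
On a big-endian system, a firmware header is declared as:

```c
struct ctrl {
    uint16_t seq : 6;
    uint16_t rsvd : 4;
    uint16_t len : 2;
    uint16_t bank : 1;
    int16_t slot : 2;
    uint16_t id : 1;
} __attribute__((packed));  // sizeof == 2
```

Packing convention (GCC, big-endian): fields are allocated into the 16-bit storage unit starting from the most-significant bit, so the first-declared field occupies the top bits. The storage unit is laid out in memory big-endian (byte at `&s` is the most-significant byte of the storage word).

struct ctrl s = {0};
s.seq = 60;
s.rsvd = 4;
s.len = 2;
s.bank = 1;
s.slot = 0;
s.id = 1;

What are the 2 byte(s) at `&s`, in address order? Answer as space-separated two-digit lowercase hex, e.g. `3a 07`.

[10+:6] seq=60 & 0x3f = 0x3c; word=0xf000
[6+:4] rsvd=4 & 0xf = 0x4; word=0xf100
[4+:2] len=2 & 0x3 = 0x2; word=0xf120
[3+:1] bank=1 & 0x1 = 0x1; word=0xf128
[1+:2] slot=0 & 0x3 = 0x0; word=0xf128
[0+:1] id=1 & 0x1 = 0x1; word=0xf129
word = 0xf129 → big-endian bytes:
  [0]=0xf1  [1]=0x29

f1 29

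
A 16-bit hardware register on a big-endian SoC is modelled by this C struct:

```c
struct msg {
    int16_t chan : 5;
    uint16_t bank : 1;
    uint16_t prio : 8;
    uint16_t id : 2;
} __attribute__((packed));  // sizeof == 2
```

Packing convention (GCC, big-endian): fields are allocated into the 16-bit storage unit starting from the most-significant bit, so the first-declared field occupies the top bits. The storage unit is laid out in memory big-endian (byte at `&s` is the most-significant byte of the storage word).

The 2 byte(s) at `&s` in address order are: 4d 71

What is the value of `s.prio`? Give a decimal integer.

92

[0]=0x4d [1]=0x71 (big-endian) → word 0x4d71
chan [11+:5] = (word>>11) & 0x1f = 9
bank [10+:1] = (word>>10) & 0x1 = 1
prio [2+:8] = (word>>2) & 0xff = 92  ←
id [0+:2] = (word>>0) & 0x3 = 1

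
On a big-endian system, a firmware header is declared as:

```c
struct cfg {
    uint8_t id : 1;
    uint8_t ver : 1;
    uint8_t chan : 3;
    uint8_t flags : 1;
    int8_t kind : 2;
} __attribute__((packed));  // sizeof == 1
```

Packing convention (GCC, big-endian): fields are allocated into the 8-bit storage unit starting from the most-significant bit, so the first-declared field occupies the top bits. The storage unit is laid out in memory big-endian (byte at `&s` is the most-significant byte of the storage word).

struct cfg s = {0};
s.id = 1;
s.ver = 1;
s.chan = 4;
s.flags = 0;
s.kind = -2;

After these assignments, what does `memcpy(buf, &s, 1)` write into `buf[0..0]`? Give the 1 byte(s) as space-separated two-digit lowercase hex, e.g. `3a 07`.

id (1b) val=1 bits=0x1 at bit 7: 0x80
ver (1b) val=1 bits=0x1 at bit 6: 0xc0
chan (3b) val=4 bits=0x4 at bit 3: 0xe0
flags (1b) val=0 bits=0x0 at bit 2: 0xe0
kind (2b) val=-2 bits=0x2 at bit 0: 0xe2
word = 0xe2 → big-endian bytes:
  [0]=0xe2

e2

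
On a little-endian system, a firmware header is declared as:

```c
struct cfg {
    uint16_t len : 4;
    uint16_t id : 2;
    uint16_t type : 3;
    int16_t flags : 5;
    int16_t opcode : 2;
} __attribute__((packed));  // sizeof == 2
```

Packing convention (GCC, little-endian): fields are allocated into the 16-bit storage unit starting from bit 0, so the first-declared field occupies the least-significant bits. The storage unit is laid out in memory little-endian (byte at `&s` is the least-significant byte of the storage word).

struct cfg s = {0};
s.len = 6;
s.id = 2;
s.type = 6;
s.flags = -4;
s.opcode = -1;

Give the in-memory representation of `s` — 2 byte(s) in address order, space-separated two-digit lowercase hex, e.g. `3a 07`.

a6 f9

len (4b) val=6 bits=0x6 at bit 0: 0x0006
id (2b) val=2 bits=0x2 at bit 4: 0x0026
type (3b) val=6 bits=0x6 at bit 6: 0x01a6
flags (5b) val=-4 bits=0x1c at bit 9: 0x39a6
opcode (2b) val=-1 bits=0x3 at bit 14: 0xf9a6
word = 0xf9a6 → little-endian bytes:
  [0]=0xa6  [1]=0xf9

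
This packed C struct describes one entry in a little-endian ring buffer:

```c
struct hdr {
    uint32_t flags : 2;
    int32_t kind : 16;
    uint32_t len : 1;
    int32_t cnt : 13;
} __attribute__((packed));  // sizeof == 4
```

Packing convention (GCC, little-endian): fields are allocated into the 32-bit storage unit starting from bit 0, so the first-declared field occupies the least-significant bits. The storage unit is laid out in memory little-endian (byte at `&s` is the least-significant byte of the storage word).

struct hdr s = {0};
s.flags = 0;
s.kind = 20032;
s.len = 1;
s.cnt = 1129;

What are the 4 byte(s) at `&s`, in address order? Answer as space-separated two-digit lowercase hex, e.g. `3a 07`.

00 39 4d 23

[0+:2] flags=0 & 0x3 = 0x0; word=0x00000000
[2+:16] kind=20032 & 0xffff = 0x4e40; word=0x00013900
[18+:1] len=1 & 0x1 = 0x1; word=0x00053900
[19+:13] cnt=1129 & 0x1fff = 0x469; word=0x234d3900
word = 0x234d3900 → little-endian bytes:
  [0]=0x00  [1]=0x39  [2]=0x4d  [3]=0x23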